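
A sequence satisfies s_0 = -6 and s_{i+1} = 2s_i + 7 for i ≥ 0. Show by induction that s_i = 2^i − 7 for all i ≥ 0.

Base case: s_0 = -6, and 2^0 − 7 = 1 − 7 = -6.
Assume s_m = 2^m − 7 for some m ≥ 0.
Then s_{m+1} = 2s_m + 7 = 2·(2^m − 7) + 7 = 2^{m+1} − 14 + 7 = 2^{m+1} − 7.
By induction, s_i = 2^i − 7 for all i ≥ 0.

s_i = 2^i − 7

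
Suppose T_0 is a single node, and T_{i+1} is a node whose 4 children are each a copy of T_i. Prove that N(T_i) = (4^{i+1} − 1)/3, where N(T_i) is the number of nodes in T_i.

Base case: N(T_0) = 1, and (4^{0+1} − 1)/3 = 1.
Assume N(T_j) = (4^{j+1} − 1)/3.
Then N(T_{j+1}) = 1 + 4N(T_j) = 1 + 4·(4^{j+1} − 1)/3 = 1 + (4^{j+2} − 4)/3 = (3 + 4^{j+2} − 4)/3 = (4^{j+2} − 1)/3.
By induction, N(T_i) = (4^{i+1} − 1)/3 for all i ≥ 0.

N(T_i) = (4^{i+1} − 1)/3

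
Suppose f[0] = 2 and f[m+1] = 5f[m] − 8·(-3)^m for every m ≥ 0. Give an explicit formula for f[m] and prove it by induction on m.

Claim: f[m] = 5^m + (-3)^m.

Base case: f[0] = 2, and 5^0 + (-3)^0 = 1 + 1 = 2.
Assume f[r] = 5^r + (-3)^r for some r ≥ 0.
Then f[r+1] = 5f[r] − 8·(-3)^r = 5·(5^r + (-3)^r) − 8·(-3)^r = 5^{r+1} + 5·(-3)^r − 8·(-3)^r = 5^{r+1} − 3·(-3)^r = 5^{r+1} + (-3)^{r+1}.
This completes the inductive step, so f[m] = 5^m + (-3)^m for all m ≥ 0.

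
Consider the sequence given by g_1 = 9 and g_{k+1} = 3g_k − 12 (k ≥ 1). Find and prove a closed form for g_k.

Claim: g_k = 3^k + 6.

Base case: g_1 = 9, and 3^1 + 6 = 3 + 6 = 9.
Assume g_m = 3^m + 6 for some m ≥ 1.
Then g_{m+1} = 3g_m − 12 = 3·(3^m + 6) − 12 = 3^{m+1} + 18 − 12 = 3^{m+1} + 6.
By induction, g_k = 3^k + 6 for all k ≥ 1.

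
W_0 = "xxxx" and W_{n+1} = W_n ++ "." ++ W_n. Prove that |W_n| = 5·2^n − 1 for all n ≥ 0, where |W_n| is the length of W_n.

Base case: |W_0| = 4, and 5·2^0 − 1 = 4.
Assume |W_r| = 5·2^r − 1.
Then |W_{r+1}| = |W_r| + 1 + |W_r| = 2|W_r| + 1 = 2(5·2^r − 1) + 1 = 5·2^{r+1} − 2 + 1 = 5·2^{r+1} − 1.
So the formula holds for r+1, and by induction |W_n| = 5·2^n − 1 for all n ≥ 0.

|W_n| = 5·2^n − 1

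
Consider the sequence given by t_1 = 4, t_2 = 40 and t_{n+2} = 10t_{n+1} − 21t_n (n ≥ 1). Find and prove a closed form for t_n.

Claim: t_n = -3^n + 7^n.

Base cases: t_1 = 4 and -3^1 + 7^1 = 4; t_2 = 40 and -3^2 + 7^2 = 40.
Assume t_j = -3^j + 7^j for all 1 ≤ j ≤ m, where m ≥ 2.
Then t_{m+1} = 10t_m − 21t_{m−1} = 10·(-3^m + 7^m) − 21·(-3^{m−1} + 7^{m−1}) = -(10·3 − 21)3^{m−1} + (10·7 − 21)7^{m−1} = -9·3^{m−1} + 49·7^{m−1} = -3^{m+1} + 7^{m+1}.
Hence t_n = -3^n + 7^n for every n ≥ 1, by strong induction.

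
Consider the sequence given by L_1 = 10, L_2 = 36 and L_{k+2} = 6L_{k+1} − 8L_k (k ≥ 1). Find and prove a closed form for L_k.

Claim: L_k = 2·4^k + 2^k.

Base cases: L_1 = 10 and 2·4^1 + 2^1 = 10; L_2 = 36 and 2·4^2 + 2^2 = 36.
Assume L_i = 2·4^i + 2^i for all 1 ≤ i ≤ j, where j ≥ 2.
Then L_{j+1} = 6L_j − 8L_{j−1} = 6·(2·4^j + 2^j) − 8·(2·4^{j−1} + 2^{j−1}) = 2·(6·4 − 8)4^{j−1} + (6·2 − 8)2^{j−1} = 32·4^{j−1} + 4·2^{j−1} = 2·4^{j+1} + 2^{j+1}.
By strong induction, L_k = 2·4^k + 2^k for all k ≥ 1.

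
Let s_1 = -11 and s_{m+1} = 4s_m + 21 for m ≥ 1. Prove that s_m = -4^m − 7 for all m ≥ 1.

Base case: s_1 = -11, and -4^1 − 7 = -4 − 7 = -11.
Assume s_r = -4^r − 7 for some r ≥ 1.
Then s_{r+1} = 4s_r + 21 = 4·(-4^r − 7) + 21 = -4^{r+1} − 28 + 21 = -4^{r+1} − 7.
So the formula holds for r+1, and by induction s_m = -4^m − 7 for all m ≥ 1.

s_m = -4^m − 7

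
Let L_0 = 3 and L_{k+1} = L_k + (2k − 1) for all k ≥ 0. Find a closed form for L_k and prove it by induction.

Claim: L_k = k^2 − 2k + 3.

Base case: L_0 = 3, and 0^2 − 2·0 + 3 = 3.
Assume L_r = r^2 − 2r + 3.
Then L_{r+1} = L_r + (2r − 1) = (r^2 − 2r + 3) + (2r − 1) = r^2 + 2,
and (r+1)^2 − 2·(r+1) + 3 = r^2 + 2.
Hence L_k = k^2 − 2k + 3 for every k ≥ 0, by induction.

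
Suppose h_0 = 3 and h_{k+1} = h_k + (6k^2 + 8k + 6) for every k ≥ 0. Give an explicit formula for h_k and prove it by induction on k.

Claim: h_k = 2k^3 + k^2 + 3k + 3.

Base case: h_0 = 3, and 2·0^3 + 0^2 + 3·0 + 3 = 3.
Assume h_m = 2m^3 + m^2 + 3m + 3.
Then h_{m+1} = h_m + (6m^2 + 8m + 6) = (2m^3 + m^2 + 3m + 3) + (6m^2 + 8m + 6) = 2m^3 + 7m^2 + 11m + 9,
and 2·(m+1)^3 + (m+1)^2 + 3·(m+1) + 3 = 2m^3 + 7m^2 + 11m + 9.
Hence h_k = 2k^3 + k^2 + 3k + 3 for every k ≥ 0, by induction.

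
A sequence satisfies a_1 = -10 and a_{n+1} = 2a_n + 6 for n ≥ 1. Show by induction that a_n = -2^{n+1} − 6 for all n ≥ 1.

Base case: a_1 = -10, and -2^{1+1} − 6 = -4 − 6 = -10.
Assume a_r = -2^{r+1} − 6 for some r ≥ 1.
Then a_{r+1} = 2a_r + 6 = 2·(-2^{r+1} − 6) + 6 = -2^{r+2} − 12 + 6 = -2^{r+2} − 6.
By induction, a_n = -2^{n+1} − 6 for all n ≥ 1.

a_n = -2^{n+1} − 6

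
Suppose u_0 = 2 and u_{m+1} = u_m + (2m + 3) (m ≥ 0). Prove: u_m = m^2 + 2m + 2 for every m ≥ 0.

Base case: u_0 = 2, and 0^2 + 2·0 + 2 = 2.
Assume u_r = r^2 + 2r + 2.
Then u_{r+1} = u_r + (2r + 3) = (r^2 + 2r + 2) + (2r + 3) = r^2 + 4r + 5,
and (r+1)^2 + 2·(r+1) + 2 = r^2 + 4r + 5.
This completes the inductive step, so u_m = m^2 + 2m + 2 for all m ≥ 0.

u_m = m^2 + 2m + 2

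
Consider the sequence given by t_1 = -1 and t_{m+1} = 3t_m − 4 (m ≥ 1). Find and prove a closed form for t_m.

Claim: t_m = -3^m + 2.

Base case: t_1 = -1, and -3^1 + 2 = -3 + 2 = -1.
Assume t_k = -3^k + 2 for some k ≥ 1.
Then t_{k+1} = 3t_k − 4 = 3·(-3^k + 2) − 4 = -3^{k+1} + 6 − 4 = -3^{k+1} + 2.
By induction, t_m = -3^m + 2 for all m ≥ 1.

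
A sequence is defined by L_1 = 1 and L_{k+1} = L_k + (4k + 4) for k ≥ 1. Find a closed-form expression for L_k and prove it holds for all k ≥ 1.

Claim: L_k = 2k^2 + 2k − 3.

Base case: L_1 = 1, and 2·1^2 + 2·1 − 3 = 1.
Assume L_m = 2m^2 + 2m − 3.
Then L_{m+1} = L_m + (4m + 4) = (2m^2 + 2m − 3) + (4m + 4) = 2m^2 + 6m + 1,
and 2·(m+1)^2 + 2·(m+1) − 3 = 2m^2 + 6m + 1.
Hence L_k = 2k^2 + 2k − 3 for every k ≥ 1, by induction.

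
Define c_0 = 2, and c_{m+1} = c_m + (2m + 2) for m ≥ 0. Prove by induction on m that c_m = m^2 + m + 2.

Base case: c_0 = 2, and 0^2 + 0 + 2 = 2.
Assume c_r = r^2 + r + 2.
Then c_{r+1} = c_r + (2r + 2) = (r^2 + r + 2) + (2r + 2) = r^2 + 3r + 4,
and (r+1)^2 + (r+1) + 2 = r^2 + 3r + 4.
Hence c_m = m^2 + m + 2 for every m ≥ 0, by induction.

c_m = m^2 + m + 2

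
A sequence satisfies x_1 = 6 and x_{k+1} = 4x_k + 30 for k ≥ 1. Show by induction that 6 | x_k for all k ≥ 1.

Base case: x_1 = 6 = 6·1, so 6 | x_1.
Assume 6 | x_r, so x_r = 6t for some integer t.
Then x_{r+1} = 4x_r + 30 = 4·(6t) + 30 = 6(4t + 5), so 6 | x_{r+1}.
This completes the inductive step, so 6 | x_k for all k ≥ 1.

6 | x_k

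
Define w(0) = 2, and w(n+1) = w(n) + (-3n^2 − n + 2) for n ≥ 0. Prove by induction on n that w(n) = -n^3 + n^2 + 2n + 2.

Base case: w(0) = 2, and -0^3 + 0^2 + 2·0 + 2 = 2.
Assume w(m) = -m^3 + m^2 + 2m + 2.
Then w(m+1) = w(m) + (-3m^2 − m + 2) = (-m^3 + m^2 + 2m + 2) + (-3m^2 − m + 2) = -m^3 − 2m^2 + m + 4,
and -(m+1)^3 + (m+1)^2 + 2·(m+1) + 2 = -m^3 − 2m^2 + m + 4.
By induction, w(n) = -n^3 + n^2 + 2n + 2 for all n ≥ 0.

w(n) = -n^3 + n^2 + 2n + 2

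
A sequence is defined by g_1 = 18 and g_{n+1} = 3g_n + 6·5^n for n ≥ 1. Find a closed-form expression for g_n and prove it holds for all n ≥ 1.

Claim: g_n = 3^n + 3·5^n.

Base case: g_1 = 18, and 3^1 + 3·5^1 = 3 + 15 = 18.
Assume g_k = 3^k + 3·5^k for some k ≥ 1.
Then g_{k+1} = 3g_k + 6·5^k = 3·(3^k + 3·5^k) + 6·5^k = 3^{k+1} + 9·5^k + 6·5^k = 3^{k+1} + 15·5^k = 3^{k+1} + 3·5^{k+1}.
Hence g_n = 3^n + 3·5^n for every n ≥ 1, by induction.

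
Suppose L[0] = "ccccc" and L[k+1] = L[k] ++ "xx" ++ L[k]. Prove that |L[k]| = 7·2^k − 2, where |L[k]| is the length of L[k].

Base case: |L[0]| = 5, and 7·2^0 − 2 = 5.
Assume |L[m]| = 7·2^m − 2.
Then |L[m+1]| = |L[m]| + 2 + |L[m]| = 2|L[m]| + 2 = 2(7·2^m − 2) + 2 = 7·2^{m+1} − 4 + 2 = 7·2^{m+1} − 2.
By induction, |L[k]| = 7·2^k − 2 for all k ≥ 0.

|L[k]| = 7·2^k − 2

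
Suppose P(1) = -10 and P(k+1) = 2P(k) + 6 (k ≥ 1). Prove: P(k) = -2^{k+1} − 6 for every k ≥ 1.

Base case: P(1) = -10, and -2^{1+1} − 6 = -4 − 6 = -10.
Assume P(r) = -2^{r+1} − 6 for some r ≥ 1.
Then P(r+1) = 2P(r) + 6 = 2·(-2^{r+1} − 6) + 6 = -2^{r+2} − 12 + 6 = -2^{r+2} − 6.
By induction, P(k) = -2^{k+1} − 6 for all k ≥ 1.

P(k) = -2^{k+1} − 6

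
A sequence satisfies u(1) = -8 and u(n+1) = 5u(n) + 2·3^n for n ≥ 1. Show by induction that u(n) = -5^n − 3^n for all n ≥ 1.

Base case: u(1) = -8, and -5^1 − 3^1 = -5 − 3 = -8.
Assume u(m) = -5^m − 3^m for some m ≥ 1.
Then u(m+1) = 5u(m) + 2·3^m = 5·(-5^m − 3^m) + 2·3^m = -5^{m+1} − 5·3^m + 2·3^m = -5^{m+1} − 3·3^m = -5^{m+1} − 3^{m+1}.
So the formula holds for m+1, and by induction u(n) = -5^n − 3^n for all n ≥ 1.

u(n) = -5^n − 3^n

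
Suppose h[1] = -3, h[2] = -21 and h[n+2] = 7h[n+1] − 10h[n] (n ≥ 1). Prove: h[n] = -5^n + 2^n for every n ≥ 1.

Base cases: h[1] = -3 and -5^1 + 2^1 = -3; h[2] = -21 and -5^2 + 2^2 = -21.
Assume h[i] = -5^i + 2^i for all 1 ≤ i ≤ j, where j ≥ 2.
Then h[j+1] = 7h[j] − 10h[j−1] = 7·(-5^j + 2^j) − 10·(-5^{j−1} + 2^{j−1}) = -(7·5 − 10)5^{j−1} + (7·2 − 10)2^{j−1} = -25·5^{j−1} + 4·2^{j−1} = -5^{j+1} + 2^{j+1}.
Hence h[n] = -5^n + 2^n for every n ≥ 1, by strong induction.

h[n] = -5^n + 2^n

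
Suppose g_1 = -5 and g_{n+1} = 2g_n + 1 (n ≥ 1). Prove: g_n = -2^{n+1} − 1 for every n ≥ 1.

Base case: g_1 = -5, and -2^{1+1} − 1 = -4 − 1 = -5.
Assume g_m = -2^{m+1} − 1 for some m ≥ 1.
Then g_{m+1} = 2g_m + 1 = 2·(-2^{m+1} − 1) + 1 = -2^{m+2} − 2 + 1 = -2^{m+2} − 1.
This completes the inductive step, so g_n = -2^{n+1} − 1 for all n ≥ 1.

g_n = -2^{n+1} − 1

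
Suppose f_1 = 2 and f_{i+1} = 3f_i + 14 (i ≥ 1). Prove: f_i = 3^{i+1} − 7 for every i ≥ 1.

Base case: f_1 = 2, and 3^{1+1} − 7 = 9 − 7 = 2.
Assume f_k = 3^{k+1} − 7 for some k ≥ 1.
Then f_{k+1} = 3f_k + 14 = 3·(3^{k+1} − 7) + 14 = 3^{k+2} − 21 + 14 = 3^{k+2} − 7.
Hence f_i = 3^{i+1} − 7 for every i ≥ 1, by induction.

f_i = 3^{i+1} − 7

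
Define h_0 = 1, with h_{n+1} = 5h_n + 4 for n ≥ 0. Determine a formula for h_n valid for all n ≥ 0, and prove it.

Claim: h_n = 2·5^n − 1.

Base case: h_0 = 1, and 2·5^0 − 1 = 2 − 1 = 1.
Assume h_r = 2·5^r − 1 for some r ≥ 0.
Then h_{r+1} = 5h_r + 4 = 5·(2·5^r − 1) + 4 = 10·5^r − 5 + 4 = 2·5^{r+1} − 1.
Hence h_n = 2·5^n − 1 for every n ≥ 0, by induction.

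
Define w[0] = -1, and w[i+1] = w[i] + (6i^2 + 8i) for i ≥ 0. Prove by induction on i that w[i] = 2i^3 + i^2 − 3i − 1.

Base case: w[0] = -1, and 2·0^3 + 0^2 − 3·0 − 1 = -1.
Assume w[k] = 2k^3 + k^2 − 3k − 1.
Then w[k+1] = w[k] + (6k^2 + 8k) = (2k^3 + k^2 − 3k − 1) + (6k^2 + 8k) = 2k^3 + 7k^2 + 5k − 1,
and 2·(k+1)^3 + (k+1)^2 − 3·(k+1) − 1 = 2k^3 + 7k^2 + 5k − 1.
Hence w[i] = 2i^3 + i^2 − 3i − 1 for every i ≥ 0, by induction.

w[i] = 2i^3 + i^2 − 3i − 1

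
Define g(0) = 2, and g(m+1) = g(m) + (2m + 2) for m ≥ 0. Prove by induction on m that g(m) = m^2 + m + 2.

Base case: g(0) = 2, and 0^2 + 0 + 2 = 2.
Assume g(r) = r^2 + r + 2.
Then g(r+1) = g(r) + (2r + 2) = (r^2 + r + 2) + (2r + 2) = r^2 + 3r + 4,
and (r+1)^2 + (r+1) + 2 = r^2 + 3r + 4.
Hence g(m) = m^2 + m + 2 for every m ≥ 0, by induction.

g(m) = m^2 + m + 2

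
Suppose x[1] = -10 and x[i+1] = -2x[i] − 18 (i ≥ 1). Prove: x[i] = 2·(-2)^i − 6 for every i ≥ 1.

Base case: x[1] = -10, and 2·(-2)^1 − 6 = -4 − 6 = -10.
Assume x[m] = 2·(-2)^m − 6 for some m ≥ 1.
Then x[m+1] = -2x[m] − 18 = -2·(2·(-2)^m − 6) − 18 = -4·(-2)^m + 12 − 18 = 2·(-2)^{m+1} − 6.
By induction, x[i] = 2·(-2)^i − 6 for all i ≥ 1.

x[i] = 2·(-2)^i − 6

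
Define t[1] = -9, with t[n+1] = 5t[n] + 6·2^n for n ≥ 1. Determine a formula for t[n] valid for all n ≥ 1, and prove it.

Claim: t[n] = -5^n − 2·2^n.

Base case: t[1] = -9, and -5^1 − 2·2^1 = -5 − 4 = -9.
Assume t[r] = -5^r − 2·2^r for some r ≥ 1.
Then t[r+1] = 5t[r] + 6·2^r = 5·(-5^r − 2·2^r) + 6·2^r = -5^{r+1} − 10·2^r + 6·2^r = -5^{r+1} − 4·2^r = -5^{r+1} − 2·2^{r+1}.
Hence t[n] = -5^n − 2·2^n for every n ≥ 1, by induction.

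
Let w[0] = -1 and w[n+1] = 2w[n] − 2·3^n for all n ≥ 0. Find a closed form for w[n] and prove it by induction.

Claim: w[n] = 2^n − 2·3^n.

Base case: w[0] = -1, and 2^0 − 2·3^0 = 1 − 2 = -1.
Assume w[m] = 2^m − 2·3^m for some m ≥ 0.
Then w[m+1] = 2w[m] − 2·3^m = 2·(2^m − 2·3^m) − 2·3^m = 2^{m+1} − 4·3^m − 2·3^m = 2^{m+1} − 6·3^m = 2^{m+1} − 2·3^{m+1}.
This completes the inductive step, so w[n] = 2^n − 2·3^n for all n ≥ 0.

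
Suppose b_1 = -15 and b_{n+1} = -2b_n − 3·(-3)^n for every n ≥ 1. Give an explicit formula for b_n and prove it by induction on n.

Claim: b_n = 3·(-2)^n + 3·(-3)^n.

Base case: b_1 = -15, and 3·(-2)^1 + 3·(-3)^1 = -6 − 9 = -15.
Assume b_r = 3·(-2)^r + 3·(-3)^r for some r ≥ 1.
Then b_{r+1} = -2b_r − 3·(-3)^r = -2·(3·(-2)^r + 3·(-3)^r) − 3·(-3)^r = 3·(-2)^{r+1} − 6·(-3)^r − 3·(-3)^r = 3·(-2)^{r+1} − 9·(-3)^r = 3·(-2)^{r+1} + 3·(-3)^{r+1}.
Hence b_n = 3·(-2)^n + 3·(-3)^n for every n ≥ 1, by induction.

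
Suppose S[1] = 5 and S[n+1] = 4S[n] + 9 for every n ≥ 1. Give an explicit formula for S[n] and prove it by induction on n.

Claim: S[n] = 2·4^n − 3.

Base case: S[1] = 5, and 2·4^1 − 3 = 8 − 3 = 5.
Assume S[k] = 2·4^k − 3 for some k ≥ 1.
Then S[k+1] = 4S[k] + 9 = 4·(2·4^k − 3) + 9 = 8·4^k − 12 + 9 = 2·4^{k+1} − 3.
So the formula holds for k+1, and by induction S[n] = 2·4^n − 3 for all n ≥ 1.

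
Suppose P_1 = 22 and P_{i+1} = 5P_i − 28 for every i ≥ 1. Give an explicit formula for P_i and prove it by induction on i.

Claim: P_i = 3·5^i + 7.

Base case: P_1 = 22, and 3·5^1 + 7 = 15 + 7 = 22.
Assume P_j = 3·5^j + 7 for some j ≥ 1.
Then P_{j+1} = 5P_j − 28 = 5·(3·5^j + 7) − 28 = 15·5^j + 35 − 28 = 3·5^{j+1} + 7.
So the formula holds for j+1, and by induction P_i = 3·5^i + 7 for all i ≥ 1.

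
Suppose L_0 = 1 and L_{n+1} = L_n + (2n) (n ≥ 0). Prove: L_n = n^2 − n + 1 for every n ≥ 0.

Base case: L_0 = 1, and 0^2 − 0 + 1 = 1.
Assume L_k = k^2 − k + 1.
Then L_{k+1} = L_k + (2k) = (k^2 − k + 1) + (2k) = k^2 + k + 1,
and (k+1)^2 − (k+1) + 1 = k^2 + k + 1.
By induction, L_n = n^2 − n + 1 for all n ≥ 0.

L_n = n^2 − n + 1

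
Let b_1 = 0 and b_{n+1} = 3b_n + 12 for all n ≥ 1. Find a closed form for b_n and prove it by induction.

Claim: b_n = 2·3^n − 6.

Base case: b_1 = 0, and 2·3^1 − 6 = 6 − 6 = 0.
Assume b_r = 2·3^r − 6 for some r ≥ 1.
Then b_{r+1} = 3b_r + 12 = 3·(2·3^r − 6) + 12 = 6·3^r − 18 + 12 = 2·3^{r+1} − 6.
So the formula holds for r+1, and by induction b_n = 2·3^n − 6 for all n ≥ 1.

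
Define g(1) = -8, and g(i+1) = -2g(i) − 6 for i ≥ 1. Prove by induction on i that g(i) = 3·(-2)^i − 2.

Base case: g(1) = -8, and 3·(-2)^1 − 2 = -6 − 2 = -8.
Assume g(j) = 3·(-2)^j − 2 for some j ≥ 1.
Then g(j+1) = -2g(j) − 6 = -2·(3·(-2)^j − 2) − 6 = -6·(-2)^j + 4 − 6 = 3·(-2)^{j+1} − 2.
So the formula holds for j+1, and by induction g(i) = 3·(-2)^i − 2 for all i ≥ 1.

g(i) = 3·(-2)^i − 2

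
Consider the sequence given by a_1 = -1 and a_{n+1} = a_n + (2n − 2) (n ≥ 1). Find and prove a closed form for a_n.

Claim: a_n = n^2 − 3n + 1.

Base case: a_1 = -1, and 1^2 − 3·1 + 1 = -1.
Assume a_r = r^2 − 3r + 1.
Then a_{r+1} = a_r + (2r − 2) = (r^2 − 3r + 1) + (2r − 2) = r^2 − r − 1,
and (r+1)^2 − 3·(r+1) + 1 = r^2 − r − 1.
Hence a_n = n^2 − 3n + 1 for every n ≥ 1, by induction.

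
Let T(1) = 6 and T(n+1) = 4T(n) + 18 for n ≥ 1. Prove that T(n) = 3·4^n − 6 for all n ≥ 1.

Base case: T(1) = 6, and 3·4^1 − 6 = 12 − 6 = 6.
Assume T(m) = 3·4^m − 6 for some m ≥ 1.
Then T(m+1) = 4T(m) + 18 = 4·(3·4^m − 6) + 18 = 12·4^m − 24 + 18 = 3·4^{m+1} − 6.
This completes the inductive step, so T(n) = 3·4^n − 6 for all n ≥ 1.

T(n) = 3·4^n − 6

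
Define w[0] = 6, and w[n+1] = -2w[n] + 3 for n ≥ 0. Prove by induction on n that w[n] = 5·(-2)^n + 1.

Base case: w[0] = 6, and 5·(-2)^0 + 1 = 5 + 1 = 6.
Assume w[m] = 5·(-2)^m + 1 for some m ≥ 0.
Then w[m+1] = -2w[m] + 3 = -2·(5·(-2)^m + 1) + 3 = -10·(-2)^m − 2 + 3 = 5·(-2)^{m+1} + 1.
Hence w[n] = 5·(-2)^n + 1 for every n ≥ 0, by induction.

w[n] = 5·(-2)^n + 1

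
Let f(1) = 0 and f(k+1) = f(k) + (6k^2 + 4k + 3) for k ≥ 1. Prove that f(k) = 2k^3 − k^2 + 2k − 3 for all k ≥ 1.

Base case: f(1) = 0, and 2·1^3 − 1^2 + 2·1 − 3 = 0.
Assume f(m) = 2m^3 − m^2 + 2m − 3.
Then f(m+1) = f(m) + (6m^2 + 4m + 3) = (2m^3 − m^2 + 2m − 3) + (6m^2 + 4m + 3) = 2m^3 + 5m^2 + 6m,
and 2·(m+1)^3 − (m+1)^2 + 2·(m+1) − 3 = 2m^3 + 5m^2 + 6m.
This completes the inductive step, so f(k) = 2k^3 − k^2 + 2k − 3 for all k ≥ 1.

f(k) = 2k^3 − k^2 + 2k − 3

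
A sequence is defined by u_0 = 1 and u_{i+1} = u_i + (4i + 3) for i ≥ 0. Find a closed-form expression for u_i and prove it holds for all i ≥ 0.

Claim: u_i = 2i^2 + i + 1.

Base case: u_0 = 1, and 2·0^2 + 0 + 1 = 1.
Assume u_k = 2k^2 + k + 1.
Then u_{k+1} = u_k + (4k + 3) = (2k^2 + k + 1) + (4k + 3) = 2k^2 + 5k + 4,
and 2·(k+1)^2 + (k+1) + 1 = 2k^2 + 5k + 4.
Hence u_i = 2i^2 + i + 1 for every i ≥ 0, by induction.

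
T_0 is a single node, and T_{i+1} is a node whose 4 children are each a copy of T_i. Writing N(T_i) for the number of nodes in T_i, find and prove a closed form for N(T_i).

Claim: N(T_i) = (4^{i+1} − 1)/3.

Base case: N(T_0) = 1, and (4^{0+1} − 1)/3 = 1.
Assume N(T_j) = (4^{j+1} − 1)/3.
Then N(T_{j+1}) = 1 + 4N(T_j) = 1 + 4·(4^{j+1} − 1)/3 = 1 + (4^{j+2} − 4)/3 = (3 + 4^{j+2} − 4)/3 = (4^{j+2} − 1)/3.
By induction, N(T_i) = (4^{i+1} − 1)/3 for all i ≥ 0.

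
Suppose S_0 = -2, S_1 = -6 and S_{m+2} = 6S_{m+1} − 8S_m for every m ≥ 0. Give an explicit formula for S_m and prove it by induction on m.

Claim: S_m = -2^m − 4^m.

Base cases: S_0 = -2 and -2^0 − 4^0 = -2; S_1 = -6 and -2^1 − 4^1 = -6.
Assume S_j = -2^j − 4^j for all 0 ≤ j ≤ r, where r ≥ 1.
Then S_{r+1} = 6S_r − 8S_{r−1} = 6·(-2^r − 4^r) − 8·(-2^{r−1} − 4^{r−1}) = -(6·2 − 8)2^{r−1} − (6·4 − 8)4^{r−1} = -4·2^{r−1} − 16·4^{r−1} = -2^{r+1} − 4^{r+1}.
Hence S_m = -2^m − 4^m for every m ≥ 0, by strong induction.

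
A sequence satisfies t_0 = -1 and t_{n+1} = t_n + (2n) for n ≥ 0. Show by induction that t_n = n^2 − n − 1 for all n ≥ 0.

Base case: t_0 = -1, and 0^2 − 0 − 1 = -1.
Assume t_m = m^2 − m − 1.
Then t_{m+1} = t_m + (2m) = (m^2 − m − 1) + (2m) = m^2 + m − 1,
and (m+1)^2 − (m+1) − 1 = m^2 + m − 1.
Hence t_n = n^2 − n − 1 for every n ≥ 0, by induction.

t_n = n^2 − n − 1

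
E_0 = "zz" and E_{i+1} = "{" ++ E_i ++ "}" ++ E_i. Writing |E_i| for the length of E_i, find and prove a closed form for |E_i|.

Claim: |E_i| = 2^{i+2} − 2.

Base case: |E_0| = 2, and 2^{0+2} − 2 = 2.
Assume |E_k| = 2^{k+2} − 2.
Then |E_{k+1}| = 1 + |E_k| + 1 + |E_k| = 2|E_k| + 2 = 2(2^{k+2} − 2) + 2 = 2^{k+3} − 4 + 2 = 2^{k+3} − 2.
By induction, |E_i| = 2^{i+2} − 2 for all i ≥ 0.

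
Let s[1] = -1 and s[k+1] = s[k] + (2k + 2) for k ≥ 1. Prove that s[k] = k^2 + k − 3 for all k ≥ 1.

Base case: s[1] = -1, and 1^2 + 1 − 3 = -1.
Assume s[m] = m^2 + m − 3.
Then s[m+1] = s[m] + (2m + 2) = (m^2 + m − 3) + (2m + 2) = m^2 + 3m − 1,
and (m+1)^2 + (m+1) − 3 = m^2 + 3m − 1.
Hence s[k] = k^2 + k − 3 for every k ≥ 1, by induction.

s[k] = k^2 + k − 3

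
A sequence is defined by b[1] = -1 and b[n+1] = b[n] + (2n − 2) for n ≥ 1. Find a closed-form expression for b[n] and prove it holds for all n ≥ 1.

Claim: b[n] = n^2 − 3n + 1.

Base case: b[1] = -1, and 1^2 − 3·1 + 1 = -1.
Assume b[r] = r^2 − 3r + 1.
Then b[r+1] = b[r] + (2r − 2) = (r^2 − 3r + 1) + (2r − 2) = r^2 − r − 1,
and (r+1)^2 − 3·(r+1) + 1 = r^2 − r − 1.
This completes the inductive step, so b[n] = n^2 − 3n + 1 for all n ≥ 1.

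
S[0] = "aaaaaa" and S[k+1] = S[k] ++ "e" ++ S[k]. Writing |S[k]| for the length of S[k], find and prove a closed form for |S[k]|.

Claim: |S[k]| = 7·2^k − 1.

Base case: |S[0]| = 6, and 7·2^0 − 1 = 6.
Assume |S[r]| = 7·2^r − 1.
Then |S[r+1]| = |S[r]| + 1 + |S[r]| = 2|S[r]| + 1 = 2(7·2^r − 1) + 1 = 7·2^{r+1} − 2 + 1 = 7·2^{r+1} − 1.
So the formula holds for r+1, and by induction |S[k]| = 7·2^k − 1 for all k ≥ 0.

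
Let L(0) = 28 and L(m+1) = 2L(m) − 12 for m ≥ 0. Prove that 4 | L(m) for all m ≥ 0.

Base case: L(0) = 28 = 4·7, so 4 | L(0).
Assume 4 | L(r), so L(r) = 4t for some integer t.
Then L(r+1) = 2L(r) − 12 = 2·(4t) − 12 = 4(2t − 3), so 4 | L(r+1).
So the property holds for r+1, and by induction 4 | L(m) for all m ≥ 0.

4 | L(m)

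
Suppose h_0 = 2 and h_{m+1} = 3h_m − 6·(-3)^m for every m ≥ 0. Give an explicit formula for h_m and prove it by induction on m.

Claim: h_m = 3^m + (-3)^m.

Base case: h_0 = 2, and 3^0 + (-3)^0 = 1 + 1 = 2.
Assume h_k = 3^k + (-3)^k for some k ≥ 0.
Then h_{k+1} = 3h_k − 6·(-3)^k = 3·(3^k + (-3)^k) − 6·(-3)^k = 3^{k+1} + 3·(-3)^k − 6·(-3)^k = 3^{k+1} − 3·(-3)^k = 3^{k+1} + (-3)^{k+1}.
By induction, h_m = 3^m + (-3)^m for all m ≥ 0.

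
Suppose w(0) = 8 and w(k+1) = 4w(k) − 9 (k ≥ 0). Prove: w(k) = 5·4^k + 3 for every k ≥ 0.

Base case: w(0) = 8, and 5·4^0 + 3 = 5 + 3 = 8.
Assume w(j) = 5·4^j + 3 for some j ≥ 0.
Then w(j+1) = 4w(j) − 9 = 4·(5·4^j + 3) − 9 = 20·4^j + 12 − 9 = 5·4^{j+1} + 3.
Hence w(k) = 5·4^k + 3 for every k ≥ 0, by induction.

w(k) = 5·4^k + 3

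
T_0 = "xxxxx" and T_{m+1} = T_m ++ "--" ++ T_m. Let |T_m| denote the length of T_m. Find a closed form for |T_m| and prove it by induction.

Claim: |T_m| = 7·2^m − 2.

Base case: |T_0| = 5, and 7·2^0 − 2 = 5.
Assume |T_k| = 7·2^k − 2.
Then |T_{k+1}| = |T_k| + 2 + |T_k| = 2|T_k| + 2 = 2(7·2^k − 2) + 2 = 7·2^{k+1} − 4 + 2 = 7·2^{k+1} − 2.
This completes the inductive step, so |T_m| = 7·2^m − 2 for all m ≥ 0.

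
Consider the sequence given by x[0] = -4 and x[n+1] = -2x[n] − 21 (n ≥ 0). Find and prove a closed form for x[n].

Claim: x[n] = 3·(-2)^n − 7.

Base case: x[0] = -4, and 3·(-2)^0 − 7 = 3 − 7 = -4.
Assume x[r] = 3·(-2)^r − 7 for some r ≥ 0.
Then x[r+1] = -2x[r] − 21 = -2·(3·(-2)^r − 7) − 21 = -6·(-2)^r + 14 − 21 = 3·(-2)^{r+1} − 7.
This completes the inductive step, so x[n] = 3·(-2)^n − 7 for all n ≥ 0.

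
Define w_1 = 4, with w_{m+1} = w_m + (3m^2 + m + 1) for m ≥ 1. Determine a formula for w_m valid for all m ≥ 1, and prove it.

Claim: w_m = m^3 − m^2 + m + 3.

Base case: w_1 = 4, and 1^3 − 1^2 + 1 + 3 = 4.
Assume w_j = j^3 − j^2 + j + 3.
Then w_{j+1} = w_j + (3j^2 + j + 1) = (j^3 − j^2 + j + 3) + (3j^2 + j + 1) = j^3 + 2j^2 + 2j + 4,
and (j+1)^3 − (j+1)^2 + (j+1) + 3 = j^3 + 2j^2 + 2j + 4.
Hence w_m = m^3 − m^2 + m + 3 for every m ≥ 1, by induction.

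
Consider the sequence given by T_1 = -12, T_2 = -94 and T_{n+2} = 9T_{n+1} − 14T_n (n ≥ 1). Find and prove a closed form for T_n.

Claim: T_n = 2^n − 2·7^n.

Base cases: T_1 = -12 and 2^1 − 2·7^1 = -12; T_2 = -94 and 2^2 − 2·7^2 = -94.
Assume T_j = 2^j − 2·7^j for all 1 ≤ j ≤ r, where r ≥ 2.
Then T_{r+1} = 9T_r − 14T_{r−1} = 9·(2^r − 2·7^r) − 14·(2^{r−1} − 2·7^{r−1}) = (9·2 − 14)2^{r−1} − 2·(9·7 − 14)7^{r−1} = 4·2^{r−1} − 98·7^{r−1} = 2^{r+1} − 2·7^{r+1}.
Hence T_n = 2^n − 2·7^n for every n ≥ 1, by strong induction.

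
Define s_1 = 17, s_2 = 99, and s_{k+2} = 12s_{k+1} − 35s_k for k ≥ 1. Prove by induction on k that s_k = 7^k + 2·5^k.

Base cases: s_1 = 17 and 7^1 + 2·5^1 = 17; s_2 = 99 and 7^2 + 2·5^2 = 99.
Assume s_i = 7^i + 2·5^i for all 1 ≤ i ≤ j, where j ≥ 2.
Then s_{j+1} = 12s_j − 35s_{j−1} = 12·(7^j + 2·5^j) − 35·(7^{j−1} + 2·5^{j−1}) = (12·7 − 35)7^{j−1} + 2·(12·5 − 35)5^{j−1} = 49·7^{j−1} + 50·5^{j−1} = 7^{j+1} + 2·5^{j+1}.
Hence s_k = 7^k + 2·5^k for every k ≥ 1, by strong induction.

s_k = 7^k + 2·5^k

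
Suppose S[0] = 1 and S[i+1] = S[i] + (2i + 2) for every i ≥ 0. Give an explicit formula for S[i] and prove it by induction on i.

Claim: S[i] = i^2 + i + 1.

Base case: S[0] = 1, and 0^2 + 0 + 1 = 1.
Assume S[k] = k^2 + k + 1.
Then S[k+1] = S[k] + (2k + 2) = (k^2 + k + 1) + (2k + 2) = k^2 + 3k + 3,
and (k+1)^2 + (k+1) + 1 = k^2 + 3k + 3.
By induction, S[i] = i^2 + i + 1 for all i ≥ 0.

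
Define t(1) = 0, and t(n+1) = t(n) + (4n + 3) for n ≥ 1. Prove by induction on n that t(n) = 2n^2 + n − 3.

Base case: t(1) = 0, and 2·1^2 + 1 − 3 = 0.
Assume t(j) = 2j^2 + j − 3.
Then t(j+1) = t(j) + (4j + 3) = (2j^2 + j − 3) + (4j + 3) = 2j^2 + 5j,
and 2·(j+1)^2 + (j+1) − 3 = 2j^2 + 5j.
This completes the inductive step, so t(n) = 2n^2 + n − 3 for all n ≥ 1.

t(n) = 2n^2 + n − 3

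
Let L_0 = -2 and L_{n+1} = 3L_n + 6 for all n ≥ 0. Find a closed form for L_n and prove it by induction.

Claim: L_n = 3^n − 3.

Base case: L_0 = -2, and 3^0 − 3 = 1 − 3 = -2.
Assume L_k = 3^k − 3 for some k ≥ 0.
Then L_{k+1} = 3L_k + 6 = 3·(3^k − 3) + 6 = 3^{k+1} − 9 + 6 = 3^{k+1} − 3.
This completes the inductive step, so L_n = 3^n − 3 for all n ≥ 0.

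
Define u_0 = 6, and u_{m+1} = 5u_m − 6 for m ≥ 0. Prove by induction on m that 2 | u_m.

Base case: u_0 = 6 = 2·3, so 2 | u_0.
Assume 2 | u_k, so u_k = 2t for some integer t.
Then u_{k+1} = 5u_k − 6 = 5·(2t) − 6 = 2(5t − 3), so 2 | u_{k+1}.
Hence 2 | u_m for every m ≥ 0, by induction.

2 | u_m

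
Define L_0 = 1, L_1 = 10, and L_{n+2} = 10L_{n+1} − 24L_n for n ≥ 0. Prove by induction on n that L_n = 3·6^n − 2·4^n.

Base cases: L_0 = 1 and 3·6^0 − 2·4^0 = 1; L_1 = 10 and 3·6^1 − 2·4^1 = 10.
Assume L_j = 3·6^j − 2·4^j for all 0 ≤ j ≤ m, where m ≥ 1.
Then L_{m+1} = 10L_m − 24L_{m−1} = 10·(3·6^m − 2·4^m) − 24·(3·6^{m−1} − 2·4^{m−1}) = 3·(10·6 − 24)6^{m−1} − 2·(10·4 − 24)4^{m−1} = 108·6^{m−1} − 32·4^{m−1} = 3·6^{m+1} − 2·4^{m+1}.
So the formula holds for m+1, and by strong induction L_n = 3·6^n − 2·4^n for all n ≥ 0.

L_n = 3·6^n − 2·4^n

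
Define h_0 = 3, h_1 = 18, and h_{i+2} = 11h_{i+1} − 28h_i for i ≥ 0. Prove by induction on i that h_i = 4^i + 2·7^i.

Base cases: h_0 = 3 and 4^0 + 2·7^0 = 3; h_1 = 18 and 4^1 + 2·7^1 = 18.
Assume h_j = 4^j + 2·7^j for all 0 ≤ j ≤ r, where r ≥ 1.
Then h_{r+1} = 11h_r − 28h_{r−1} = 11·(4^r + 2·7^r) − 28·(4^{r−1} + 2·7^{r−1}) = (11·4 − 28)4^{r−1} + 2·(11·7 − 28)7^{r−1} = 16·4^{r−1} + 98·7^{r−1} = 4^{r+1} + 2·7^{r+1}.
This completes the inductive step, so h_i = 4^i + 2·7^i for all i ≥ 0.

h_i = 4^i + 2·7^i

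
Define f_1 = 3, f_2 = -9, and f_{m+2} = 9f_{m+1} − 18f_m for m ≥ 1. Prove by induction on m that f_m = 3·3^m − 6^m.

Base cases: f_1 = 3 and 3·3^1 − 6^1 = 3; f_2 = -9 and 3·3^2 − 6^2 = -9.
Assume f_j = 3·3^j − 6^j for all 1 ≤ j ≤ r, where r ≥ 2.
Then f_{r+1} = 9f_r − 18f_{r−1} = 9·(3·3^r − 6^r) − 18·(3·3^{r−1} − 6^{r−1}) = 3·(9·3 − 18)3^{r−1} − (9·6 − 18)6^{r−1} = 27·3^{r−1} − 36·6^{r−1} = 3·3^{r+1} − 6^{r+1}.
Hence f_m = 3·3^m − 6^m for every m ≥ 1, by strong induction.

f_m = 3·3^m − 6^m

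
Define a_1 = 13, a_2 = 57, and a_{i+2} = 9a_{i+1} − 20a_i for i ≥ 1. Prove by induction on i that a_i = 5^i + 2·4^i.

Base cases: a_1 = 13 and 5^1 + 2·4^1 = 13; a_2 = 57 and 5^2 + 2·4^2 = 57.
Assume a_j = 5^j + 2·4^j for all 1 ≤ j ≤ k, where k ≥ 2.
Then a_{k+1} = 9a_k − 20a_{k−1} = 9·(5^k + 2·4^k) − 20·(5^{k−1} + 2·4^{k−1}) = (9·5 − 20)5^{k−1} + 2·(9·4 − 20)4^{k−1} = 25·5^{k−1} + 32·4^{k−1} = 5^{k+1} + 2·4^{k+1}.
So the formula holds for k+1, and by strong induction a_i = 5^i + 2·4^i for all i ≥ 1.

a_i = 5^i + 2·4^i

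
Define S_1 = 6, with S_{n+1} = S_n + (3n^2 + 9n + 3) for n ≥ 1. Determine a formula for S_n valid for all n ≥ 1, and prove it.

Claim: S_n = n^3 + 3n^2 − n + 3.

Base case: S_1 = 6, and 1^3 + 3·1^2 − 1 + 3 = 6.
Assume S_j = j^3 + 3j^2 − j + 3.
Then S_{j+1} = S_j + (3j^2 + 9j + 3) = (j^3 + 3j^2 − j + 3) + (3j^2 + 9j + 3) = j^3 + 6j^2 + 8j + 6,
and (j+1)^3 + 3·(j+1)^2 − (j+1) + 3 = j^3 + 6j^2 + 8j + 6.
This completes the inductive step, so S_n = n^3 + 3n^2 − n + 3 for all n ≥ 1.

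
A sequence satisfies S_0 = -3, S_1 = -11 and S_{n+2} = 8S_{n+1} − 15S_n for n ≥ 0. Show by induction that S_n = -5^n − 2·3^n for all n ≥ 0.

Base cases: S_0 = -3 and -5^0 − 2·3^0 = -3; S_1 = -11 and -5^1 − 2·3^1 = -11.
Assume S_j = -5^j − 2·3^j for all 0 ≤ j ≤ r, where r ≥ 1.
Then S_{r+1} = 8S_r − 15S_{r−1} = 8·(-5^r − 2·3^r) − 15·(-5^{r−1} − 2·3^{r−1}) = -(8·5 − 15)5^{r−1} − 2·(8·3 − 15)3^{r−1} = -25·5^{r−1} − 18·3^{r−1} = -5^{r+1} − 2·3^{r+1}.
This completes the inductive step, so S_n = -5^n − 2·3^n for all n ≥ 0.

S_n = -5^n − 2·3^n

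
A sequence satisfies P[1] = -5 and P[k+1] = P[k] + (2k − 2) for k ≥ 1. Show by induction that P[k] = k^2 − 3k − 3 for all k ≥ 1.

Base case: P[1] = -5, and 1^2 − 3·1 − 3 = -5.
Assume P[j] = j^2 − 3j − 3.
Then P[j+1] = P[j] + (2j − 2) = (j^2 − 3j − 3) + (2j − 2) = j^2 − j − 5,
and (j+1)^2 − 3·(j+1) − 3 = j^2 − j − 5.
By induction, P[k] = k^2 − 3k − 3 for all k ≥ 1.

P[k] = k^2 − 3k − 3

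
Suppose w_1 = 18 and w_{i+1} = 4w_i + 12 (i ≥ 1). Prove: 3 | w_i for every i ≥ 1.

Base case: w_1 = 18 = 3·6, so 3 | w_1.
Assume 3 | w_r, so w_r = 3t for some integer t.
Then w_{r+1} = 4w_r + 12 = 4·(3t) + 12 = 3(4t + 4), so 3 | w_{r+1}.
This completes the inductive step, so 3 | w_i for all i ≥ 1.

3 | w_i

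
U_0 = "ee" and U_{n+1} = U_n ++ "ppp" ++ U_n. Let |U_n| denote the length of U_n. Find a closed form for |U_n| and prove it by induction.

Claim: |U_n| = 5·2^n − 3.

Base case: |U_0| = 2, and 5·2^0 − 3 = 2.
Assume |U_r| = 5·2^r − 3.
Then |U_{r+1}| = |U_r| + 3 + |U_r| = 2|U_r| + 3 = 2(5·2^r − 3) + 3 = 5·2^{r+1} − 6 + 3 = 5·2^{r+1} − 3.
By induction, |U_n| = 5·2^n − 3 for all n ≥ 0.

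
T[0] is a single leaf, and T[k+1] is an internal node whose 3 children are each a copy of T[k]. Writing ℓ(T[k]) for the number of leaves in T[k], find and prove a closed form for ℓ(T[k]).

Claim: ℓ(T[k]) = 3^k.

Base case: ℓ(T[0]) = 1, and 3^0 = 1.
Assume ℓ(T[m]) = 3^m.
Then ℓ(T[m+1]) = 3·ℓ(T[m]) = 3·3^m = 3^{m+1}.
This completes the inductive step, so ℓ(T[k]) = 3^k for all k ≥ 0.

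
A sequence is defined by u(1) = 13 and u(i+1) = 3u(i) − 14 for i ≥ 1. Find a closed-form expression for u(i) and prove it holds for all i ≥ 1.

Claim: u(i) = 2·3^i + 7.

Base case: u(1) = 13, and 2·3^1 + 7 = 6 + 7 = 13.
Assume u(j) = 2·3^j + 7 for some j ≥ 1.
Then u(j+1) = 3u(j) − 14 = 3·(2·3^j + 7) − 14 = 6·3^j + 21 − 14 = 2·3^{j+1} + 7.
By induction, u(i) = 2·3^i + 7 for all i ≥ 1.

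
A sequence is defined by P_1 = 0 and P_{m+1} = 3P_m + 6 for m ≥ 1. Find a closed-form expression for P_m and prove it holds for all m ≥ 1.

Claim: P_m = 3^m − 3.

Base case: P_1 = 0, and 3^1 − 3 = 3 − 3 = 0.
Assume P_j = 3^j − 3 for some j ≥ 1.
Then P_{j+1} = 3P_j + 6 = 3·(3^j − 3) + 6 = 3^{j+1} − 9 + 6 = 3^{j+1} − 3.
Hence P_m = 3^m − 3 for every m ≥ 1, by induction.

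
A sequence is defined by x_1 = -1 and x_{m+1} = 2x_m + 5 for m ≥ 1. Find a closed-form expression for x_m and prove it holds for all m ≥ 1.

Claim: x_m = 2^{m+1} − 5.

Base case: x_1 = -1, and 2^{1+1} − 5 = 4 − 5 = -1.
Assume x_r = 2^{r+1} − 5 for some r ≥ 1.
Then x_{r+1} = 2x_r + 5 = 2·(2^{r+1} − 5) + 5 = 2^{r+2} − 10 + 5 = 2^{r+2} − 5.
So the formula holds for r+1, and by induction x_m = 2^{m+1} − 5 for all m ≥ 1.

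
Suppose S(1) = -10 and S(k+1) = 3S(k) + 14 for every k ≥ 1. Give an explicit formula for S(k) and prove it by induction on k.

Claim: S(k) = -3^k − 7.

Base case: S(1) = -10, and -3^1 − 7 = -3 − 7 = -10.
Assume S(j) = -3^j − 7 for some j ≥ 1.
Then S(j+1) = 3S(j) + 14 = 3·(-3^j − 7) + 14 = -3^{j+1} − 21 + 14 = -3^{j+1} − 7.
By induction, S(k) = -3^k − 7 for all k ≥ 1.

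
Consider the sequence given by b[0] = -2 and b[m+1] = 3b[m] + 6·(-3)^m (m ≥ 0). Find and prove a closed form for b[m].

Claim: b[m] = -3^m − (-3)^m.

Base case: b[0] = -2, and -3^0 − (-3)^0 = -1 − 1 = -2.
Assume b[k] = -3^k − (-3)^k for some k ≥ 0.
Then b[k+1] = 3b[k] + 6·(-3)^k = 3·(-3^k − (-3)^k) + 6·(-3)^k = -3^{k+1} − 3·(-3)^k + 6·(-3)^k = -3^{k+1} + 3·(-3)^k = -3^{k+1} − (-3)^{k+1}.
So the formula holds for k+1, and by induction b[m] = -3^m − (-3)^m for all m ≥ 0.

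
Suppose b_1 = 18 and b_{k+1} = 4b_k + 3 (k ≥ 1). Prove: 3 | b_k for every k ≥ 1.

Base case: b_1 = 18 = 3·6, so 3 | b_1.
Assume 3 | b_r, so b_r = 3t for some integer t.
Then b_{r+1} = 4b_r + 3 = 4·(3t) + 3 = 3(4t + 1), so 3 | b_{r+1}.
By induction, 3 | b_k for all k ≥ 1.

3 | b_k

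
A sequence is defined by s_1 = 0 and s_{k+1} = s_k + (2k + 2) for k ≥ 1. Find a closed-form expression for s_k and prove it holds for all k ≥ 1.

Claim: s_k = k^2 + k − 2.

Base case: s_1 = 0, and 1^2 + 1 − 2 = 0.
Assume s_r = r^2 + r − 2.
Then s_{r+1} = s_r + (2r + 2) = (r^2 + r − 2) + (2r + 2) = r^2 + 3r,
and (r+1)^2 + (r+1) − 2 = r^2 + 3r.
This completes the inductive step, so s_k = k^2 + k − 2 for all k ≥ 1.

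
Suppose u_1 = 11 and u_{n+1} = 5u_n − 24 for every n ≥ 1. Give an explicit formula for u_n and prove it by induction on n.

Claim: u_n = 5^n + 6.

Base case: u_1 = 11, and 5^1 + 6 = 5 + 6 = 11.
Assume u_j = 5^j + 6 for some j ≥ 1.
Then u_{j+1} = 5u_j − 24 = 5·(5^j + 6) − 24 = 5^{j+1} + 30 − 24 = 5^{j+1} + 6.
So the formula holds for j+1, and by induction u_n = 5^n + 6 for all n ≥ 1.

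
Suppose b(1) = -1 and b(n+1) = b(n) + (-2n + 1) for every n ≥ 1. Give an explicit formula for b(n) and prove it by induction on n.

Claim: b(n) = -n^2 + 2n − 2.

Base case: b(1) = -1, and -1^2 + 2·1 − 2 = -1.
Assume b(j) = -j^2 + 2j − 2.
Then b(j+1) = b(j) + (-2j + 1) = (-j^2 + 2j − 2) + (-2j + 1) = -j^2 − 1,
and -(j+1)^2 + 2·(j+1) − 2 = -j^2 − 1.
By induction, b(n) = -n^2 + 2n − 2 for all n ≥ 1.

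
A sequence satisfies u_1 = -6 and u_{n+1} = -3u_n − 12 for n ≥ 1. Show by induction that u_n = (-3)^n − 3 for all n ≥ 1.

Base case: u_1 = -6, and (-3)^1 − 3 = -3 − 3 = -6.
Assume u_k = (-3)^k − 3 for some k ≥ 1.
Then u_{k+1} = -3u_k − 12 = -3·((-3)^k − 3) − 12 = -3·(-3)^k + 9 − 12 = (-3)^{k+1} − 3.
Hence u_n = (-3)^n − 3 for every n ≥ 1, by induction.

u_n = (-3)^n − 3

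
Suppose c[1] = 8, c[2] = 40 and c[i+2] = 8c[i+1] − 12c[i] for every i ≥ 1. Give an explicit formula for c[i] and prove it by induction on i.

Claim: c[i] = 2^i + 6^i.

Base cases: c[1] = 8 and 2^1 + 6^1 = 8; c[2] = 40 and 2^2 + 6^2 = 40.
Assume c[j] = 2^j + 6^j for all 1 ≤ j ≤ r, where r ≥ 2.
Then c[r+1] = 8c[r] − 12c[r−1] = 8·(2^r + 6^r) − 12·(2^{r−1} + 6^{r−1}) = (8·2 − 12)2^{r−1} + (8·6 − 12)6^{r−1} = 4·2^{r−1} + 36·6^{r−1} = 2^{r+1} + 6^{r+1}.
So the formula holds for r+1, and by strong induction c[i] = 2^i + 6^i for all i ≥ 1.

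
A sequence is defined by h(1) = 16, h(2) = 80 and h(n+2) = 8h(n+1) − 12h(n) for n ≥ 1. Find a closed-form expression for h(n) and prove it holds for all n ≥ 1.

Claim: h(n) = 2·2^n + 2·6^n.

Base cases: h(1) = 16 and 2·2^1 + 2·6^1 = 16; h(2) = 80 and 2·2^2 + 2·6^2 = 80.
Assume h(i) = 2·2^i + 2·6^i for all 1 ≤ i ≤ j, where j ≥ 2.
Then h(j+1) = 8h(j) − 12h(j−1) = 8·(2·2^j + 2·6^j) − 12·(2·2^{j−1} + 2·6^{j−1}) = 2·(8·2 − 12)2^{j−1} + 2·(8·6 − 12)6^{j−1} = 8·2^{j−1} + 72·6^{j−1} = 2·2^{j+1} + 2·6^{j+1}.
Hence h(n) = 2·2^n + 2·6^n for every n ≥ 1, by strong induction.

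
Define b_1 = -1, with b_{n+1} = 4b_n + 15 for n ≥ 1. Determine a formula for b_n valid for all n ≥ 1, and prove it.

Claim: b_n = 4^n − 5.

Base case: b_1 = -1, and 4^1 − 5 = 4 − 5 = -1.
Assume b_m = 4^m − 5 for some m ≥ 1.
Then b_{m+1} = 4b_m + 15 = 4·(4^m − 5) + 15 = 4^{m+1} − 20 + 15 = 4^{m+1} − 5.
So the formula holds for m+1, and by induction b_n = 4^n − 5 for all n ≥ 1.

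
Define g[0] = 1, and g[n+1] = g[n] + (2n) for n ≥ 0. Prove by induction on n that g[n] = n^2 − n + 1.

Base case: g[0] = 1, and 0^2 − 0 + 1 = 1.
Assume g[k] = k^2 − k + 1.
Then g[k+1] = g[k] + (2k) = (k^2 − k + 1) + (2k) = k^2 + k + 1,
and (k+1)^2 − (k+1) + 1 = k^2 + k + 1.
By induction, g[n] = n^2 − n + 1 for all n ≥ 0.

g[n] = n^2 − n + 1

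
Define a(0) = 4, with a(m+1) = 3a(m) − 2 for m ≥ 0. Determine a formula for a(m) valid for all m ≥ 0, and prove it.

Claim: a(m) = 3^{m+1} + 1.

Base case: a(0) = 4, and 3^{0+1} + 1 = 3 + 1 = 4.
Assume a(r) = 3^{r+1} + 1 for some r ≥ 0.
Then a(r+1) = 3a(r) − 2 = 3·(3^{r+1} + 1) − 2 = 3^{r+2} + 3 − 2 = 3^{r+2} + 1.
This completes the inductive step, so a(m) = 3^{m+1} + 1 for all m ≥ 0.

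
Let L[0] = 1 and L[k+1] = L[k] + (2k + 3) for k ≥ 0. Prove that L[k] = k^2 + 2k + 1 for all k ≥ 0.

Base case: L[0] = 1, and 0^2 + 2·0 + 1 = 1.
Assume L[m] = m^2 + 2m + 1.
Then L[m+1] = L[m] + (2m + 3) = (m^2 + 2m + 1) + (2m + 3) = m^2 + 4m + 4,
and (m+1)^2 + 2·(m+1) + 1 = m^2 + 4m + 4.
This completes the inductive step, so L[k] = k^2 + 2k + 1 for all k ≥ 0.

L[k] = k^2 + 2k + 1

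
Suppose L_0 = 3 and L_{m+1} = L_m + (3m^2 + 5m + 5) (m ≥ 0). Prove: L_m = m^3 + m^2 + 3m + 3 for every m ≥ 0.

Base case: L_0 = 3, and 0^3 + 0^2 + 3·0 + 3 = 3.
Assume L_r = r^3 + r^2 + 3r + 3.
Then L_{r+1} = L_r + (3r^2 + 5r + 5) = (r^3 + r^2 + 3r + 3) + (3r^2 + 5r + 5) = r^3 + 4r^2 + 8r + 8,
and (r+1)^3 + (r+1)^2 + 3·(r+1) + 3 = r^3 + 4r^2 + 8r + 8.
This completes the inductive step, so L_m = m^3 + m^2 + 3m + 3 for all m ≥ 0.

L_m = m^3 + m^2 + 3m + 3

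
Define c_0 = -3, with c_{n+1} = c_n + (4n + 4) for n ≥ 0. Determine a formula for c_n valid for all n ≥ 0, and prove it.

Claim: c_n = 2n^2 + 2n − 3.

Base case: c_0 = -3, and 2·0^2 + 2·0 − 3 = -3.
Assume c_k = 2k^2 + 2k − 3.
Then c_{k+1} = c_k + (4k + 4) = (2k^2 + 2k − 3) + (4k + 4) = 2k^2 + 6k + 1,
and 2·(k+1)^2 + 2·(k+1) − 3 = 2k^2 + 6k + 1.
Hence c_n = 2n^2 + 2n − 3 for every n ≥ 0, by induction.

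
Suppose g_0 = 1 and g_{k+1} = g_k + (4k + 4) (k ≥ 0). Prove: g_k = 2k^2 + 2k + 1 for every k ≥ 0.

Base case: g_0 = 1, and 2·0^2 + 2·0 + 1 = 1.
Assume g_j = 2j^2 + 2j + 1.
Then g_{j+1} = g_j + (4j + 4) = (2j^2 + 2j + 1) + (4j + 4) = 2j^2 + 6j + 5,
and 2·(j+1)^2 + 2·(j+1) + 1 = 2j^2 + 6j + 5.
By induction, g_k = 2k^2 + 2k + 1 for all k ≥ 0.

g_k = 2k^2 + 2k + 1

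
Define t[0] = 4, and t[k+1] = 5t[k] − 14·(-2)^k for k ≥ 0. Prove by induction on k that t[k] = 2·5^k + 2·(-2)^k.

Base case: t[0] = 4, and 2·5^0 + 2·(-2)^0 = 2 + 2 = 4.
Assume t[r] = 2·5^r + 2·(-2)^r for some r ≥ 0.
Then t[r+1] = 5t[r] − 14·(-2)^r = 5·(2·5^r + 2·(-2)^r) − 14·(-2)^r = 2·5^{r+1} + 10·(-2)^r − 14·(-2)^r = 2·5^{r+1} − 4·(-2)^r = 2·5^{r+1} + 2·(-2)^{r+1}.
This completes the inductive step, so t[k] = 2·5^k + 2·(-2)^k for all k ≥ 0.

t[k] = 2·5^k + 2·(-2)^k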